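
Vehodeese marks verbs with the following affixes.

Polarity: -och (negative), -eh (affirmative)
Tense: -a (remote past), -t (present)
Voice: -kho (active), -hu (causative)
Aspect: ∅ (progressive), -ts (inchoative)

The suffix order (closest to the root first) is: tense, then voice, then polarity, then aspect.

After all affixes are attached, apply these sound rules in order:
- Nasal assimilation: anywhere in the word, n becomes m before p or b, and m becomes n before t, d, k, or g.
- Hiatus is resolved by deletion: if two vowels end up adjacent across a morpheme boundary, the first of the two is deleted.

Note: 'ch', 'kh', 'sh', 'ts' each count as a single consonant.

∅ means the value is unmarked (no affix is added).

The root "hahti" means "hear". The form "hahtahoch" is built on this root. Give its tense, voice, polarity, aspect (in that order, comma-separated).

remote past, causative, negative, progressive

Segment: hahti-a-hu-och.
tense: -a → remote past.
voice: -hu → causative.
polarity: -och → negative.
aspect: ∅ → progressive.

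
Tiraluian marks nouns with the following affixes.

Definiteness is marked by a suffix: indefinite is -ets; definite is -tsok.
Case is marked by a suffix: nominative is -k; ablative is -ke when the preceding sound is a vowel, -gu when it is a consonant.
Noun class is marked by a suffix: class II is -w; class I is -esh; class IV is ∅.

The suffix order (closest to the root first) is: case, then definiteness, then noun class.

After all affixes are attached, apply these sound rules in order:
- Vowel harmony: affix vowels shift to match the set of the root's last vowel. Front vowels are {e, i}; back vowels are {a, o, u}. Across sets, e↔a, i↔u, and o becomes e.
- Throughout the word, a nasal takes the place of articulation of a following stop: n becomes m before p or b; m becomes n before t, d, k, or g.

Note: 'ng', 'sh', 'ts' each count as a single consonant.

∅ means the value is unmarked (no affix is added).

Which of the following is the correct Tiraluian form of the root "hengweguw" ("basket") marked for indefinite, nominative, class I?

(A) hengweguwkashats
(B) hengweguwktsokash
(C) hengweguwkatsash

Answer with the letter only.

Attach case nominative -k → hengweguwk.
Attach definiteness indefinite -ets → hengweguwkets.
Attach noun class class I -esh → hengweguwketsesh.
Apply vowel harmony: hengweguwketsesh → hengweguwkatsash.
Nasal assimilation: no change.
So the correct form is hengweguwkatsash, option (C).
(B) hengweguwktsokash is wrong: it uses definite instead of indefinite for definiteness.
(A) hengweguwkashats is wrong: it has the affixes in the wrong order.

C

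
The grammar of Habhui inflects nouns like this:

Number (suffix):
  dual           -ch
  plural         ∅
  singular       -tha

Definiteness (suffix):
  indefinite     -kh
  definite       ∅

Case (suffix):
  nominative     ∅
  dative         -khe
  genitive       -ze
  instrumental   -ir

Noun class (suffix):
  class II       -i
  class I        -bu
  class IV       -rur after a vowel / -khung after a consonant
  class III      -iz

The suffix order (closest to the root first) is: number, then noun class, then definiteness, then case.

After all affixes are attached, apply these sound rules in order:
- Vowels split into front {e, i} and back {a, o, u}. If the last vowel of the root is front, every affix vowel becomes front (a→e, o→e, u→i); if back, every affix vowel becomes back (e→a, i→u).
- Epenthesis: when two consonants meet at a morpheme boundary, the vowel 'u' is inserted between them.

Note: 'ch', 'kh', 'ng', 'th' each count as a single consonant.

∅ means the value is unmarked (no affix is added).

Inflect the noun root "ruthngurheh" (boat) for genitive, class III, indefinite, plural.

number = plural: zero marking, form stays ruthngurheh.
Attach noun class class III -iz → ruthngurhehiz.
Attach definiteness indefinite -kh → ruthngurhehizkh.
Attach case genitive -ze → ruthngurhehizkhze.
Vowel harmony: no change.
Apply epenthesis: ruthngurhehizkhze → ruthngurhehizukhuze.

ruthngurhehizukhuze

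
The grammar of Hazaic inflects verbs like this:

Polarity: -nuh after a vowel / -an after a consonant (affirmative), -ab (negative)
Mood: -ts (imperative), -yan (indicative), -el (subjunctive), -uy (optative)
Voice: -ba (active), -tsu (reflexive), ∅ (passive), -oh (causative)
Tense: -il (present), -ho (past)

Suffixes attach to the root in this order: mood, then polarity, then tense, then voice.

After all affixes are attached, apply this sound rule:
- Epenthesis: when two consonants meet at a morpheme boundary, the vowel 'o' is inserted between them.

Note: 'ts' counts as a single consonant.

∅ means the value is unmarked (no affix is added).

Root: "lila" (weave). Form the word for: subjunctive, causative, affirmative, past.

lilaelanohooh

Attach mood subjunctive -el → lilael.
Attach polarity affirmative -an (after consonant 'l') → lilaelan.
Attach tense past -ho → lilaelanho.
Attach voice causative -oh → lilaelanhooh.
Apply epenthesis: lilaelanhooh → lilaelanohooh.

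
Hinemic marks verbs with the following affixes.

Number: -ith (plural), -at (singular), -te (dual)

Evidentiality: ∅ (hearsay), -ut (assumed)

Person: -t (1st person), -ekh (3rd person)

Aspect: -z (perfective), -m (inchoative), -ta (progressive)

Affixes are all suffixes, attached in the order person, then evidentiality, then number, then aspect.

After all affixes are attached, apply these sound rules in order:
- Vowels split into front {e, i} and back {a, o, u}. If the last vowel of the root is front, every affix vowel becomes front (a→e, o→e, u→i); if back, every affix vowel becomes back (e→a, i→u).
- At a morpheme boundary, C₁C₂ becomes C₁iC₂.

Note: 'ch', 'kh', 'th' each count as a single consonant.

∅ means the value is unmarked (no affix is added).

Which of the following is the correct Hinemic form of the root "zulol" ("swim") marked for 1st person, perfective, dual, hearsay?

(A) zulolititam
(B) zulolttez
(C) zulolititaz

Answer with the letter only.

C

Attach person 1st person -t → zulolt.
evidentiality = hearsay: zero marking, form stays zulolt.
Attach number dual -te → zuloltte.
Attach aspect perfective -z → zulolttez.
Apply vowel harmony: zulolttez → zulolttaz.
Apply epenthesis: zulolttaz → zulolititaz.
So the correct form is zulolititaz, option (C).
(A) zulolititam is wrong: it uses inchoative instead of perfective for aspect.
(B) zulolttez is wrong: it fails to apply the sound rule(s).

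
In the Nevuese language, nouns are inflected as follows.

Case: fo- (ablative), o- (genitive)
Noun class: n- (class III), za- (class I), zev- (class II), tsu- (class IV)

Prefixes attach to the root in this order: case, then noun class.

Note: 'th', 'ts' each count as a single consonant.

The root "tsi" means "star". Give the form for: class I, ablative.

zafotsi

Attach case ablative fo- → fotsi.
Attach noun class class I za- → zafotsi.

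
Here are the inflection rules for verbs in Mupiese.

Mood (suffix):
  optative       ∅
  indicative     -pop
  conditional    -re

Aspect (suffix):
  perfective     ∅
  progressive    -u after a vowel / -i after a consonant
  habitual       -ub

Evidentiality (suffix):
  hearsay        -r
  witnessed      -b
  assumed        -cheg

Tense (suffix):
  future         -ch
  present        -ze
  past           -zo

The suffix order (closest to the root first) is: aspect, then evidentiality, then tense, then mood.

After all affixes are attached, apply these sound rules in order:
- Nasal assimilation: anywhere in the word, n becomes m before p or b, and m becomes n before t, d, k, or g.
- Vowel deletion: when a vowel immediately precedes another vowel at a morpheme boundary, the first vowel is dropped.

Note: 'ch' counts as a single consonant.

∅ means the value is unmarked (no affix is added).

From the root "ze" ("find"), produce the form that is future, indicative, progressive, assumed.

zuchegchpop

Attach aspect progressive -u (after vowel 'e') → zeu.
Attach evidentiality assumed -cheg → zeucheg.
Attach tense future -ch → zeuchegch.
Attach mood indicative -pop → zeuchegchpop.
Nasal assimilation: no change.
Apply vowel deletion: zeuchegchpop → zuchegchpop.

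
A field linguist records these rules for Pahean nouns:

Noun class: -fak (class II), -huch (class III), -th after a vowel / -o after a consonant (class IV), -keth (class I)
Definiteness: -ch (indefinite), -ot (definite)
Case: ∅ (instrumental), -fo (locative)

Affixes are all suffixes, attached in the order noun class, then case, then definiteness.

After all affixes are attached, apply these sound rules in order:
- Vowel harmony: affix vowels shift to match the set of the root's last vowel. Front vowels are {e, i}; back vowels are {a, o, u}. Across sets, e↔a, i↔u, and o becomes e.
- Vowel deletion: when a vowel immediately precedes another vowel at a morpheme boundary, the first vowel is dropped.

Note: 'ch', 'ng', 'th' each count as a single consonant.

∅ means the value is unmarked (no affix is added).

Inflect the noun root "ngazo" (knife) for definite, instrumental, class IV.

ngazothot

Attach noun class class IV -th (after vowel 'o') → ngazoth.
case = instrumental: zero marking, form stays ngazoth.
Attach definiteness definite -ot → ngazothot.
Vowel harmony: no change.
Vowel deletion: no change.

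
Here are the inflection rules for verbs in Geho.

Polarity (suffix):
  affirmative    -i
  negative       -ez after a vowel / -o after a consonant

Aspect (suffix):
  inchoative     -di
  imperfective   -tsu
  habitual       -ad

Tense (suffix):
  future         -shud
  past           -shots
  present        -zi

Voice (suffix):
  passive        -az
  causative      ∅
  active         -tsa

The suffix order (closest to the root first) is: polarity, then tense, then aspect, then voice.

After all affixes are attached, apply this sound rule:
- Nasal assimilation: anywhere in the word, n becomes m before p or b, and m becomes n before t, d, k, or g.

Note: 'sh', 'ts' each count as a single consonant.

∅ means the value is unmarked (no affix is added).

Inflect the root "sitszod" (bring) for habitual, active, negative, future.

sitszodoshudadtsa

Attach polarity negative -o (after consonant 'd') → sitszodo.
Attach tense future -shud → sitszodoshud.
Attach aspect habitual -ad → sitszodoshudad.
Attach voice active -tsa → sitszodoshudadtsa.
Nasal assimilation: no change.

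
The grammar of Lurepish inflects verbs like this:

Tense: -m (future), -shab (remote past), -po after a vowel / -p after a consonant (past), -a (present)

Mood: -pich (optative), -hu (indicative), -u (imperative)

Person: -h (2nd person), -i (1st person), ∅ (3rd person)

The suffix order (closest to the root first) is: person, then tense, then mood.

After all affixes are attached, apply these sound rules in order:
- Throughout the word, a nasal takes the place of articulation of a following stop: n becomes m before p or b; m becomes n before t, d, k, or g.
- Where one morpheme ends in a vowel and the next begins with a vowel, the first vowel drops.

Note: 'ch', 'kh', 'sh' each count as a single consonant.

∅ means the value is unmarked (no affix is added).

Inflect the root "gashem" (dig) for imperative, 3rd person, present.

person = 3rd person: zero marking, form stays gashem.
Attach tense present -a → gashema.
Attach mood imperative -u → gashemau.
Nasal assimilation: no change.
Apply vowel deletion: gashemau → gashemu.

gashemu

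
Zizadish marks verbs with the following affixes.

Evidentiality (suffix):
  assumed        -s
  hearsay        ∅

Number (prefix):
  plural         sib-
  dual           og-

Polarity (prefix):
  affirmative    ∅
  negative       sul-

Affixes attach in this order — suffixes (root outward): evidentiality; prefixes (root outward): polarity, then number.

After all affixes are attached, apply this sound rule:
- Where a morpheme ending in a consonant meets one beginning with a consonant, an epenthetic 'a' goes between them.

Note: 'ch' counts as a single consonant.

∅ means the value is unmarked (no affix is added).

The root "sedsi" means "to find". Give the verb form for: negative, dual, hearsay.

evidentiality = hearsay: zero marking, form stays sedsi.
Attach polarity negative sul- → sulsedsi.
Attach number dual og- → ogsulsedsi.
Apply epenthesis: ogsulsedsi → ogasulasedsi.

ogasulasedsi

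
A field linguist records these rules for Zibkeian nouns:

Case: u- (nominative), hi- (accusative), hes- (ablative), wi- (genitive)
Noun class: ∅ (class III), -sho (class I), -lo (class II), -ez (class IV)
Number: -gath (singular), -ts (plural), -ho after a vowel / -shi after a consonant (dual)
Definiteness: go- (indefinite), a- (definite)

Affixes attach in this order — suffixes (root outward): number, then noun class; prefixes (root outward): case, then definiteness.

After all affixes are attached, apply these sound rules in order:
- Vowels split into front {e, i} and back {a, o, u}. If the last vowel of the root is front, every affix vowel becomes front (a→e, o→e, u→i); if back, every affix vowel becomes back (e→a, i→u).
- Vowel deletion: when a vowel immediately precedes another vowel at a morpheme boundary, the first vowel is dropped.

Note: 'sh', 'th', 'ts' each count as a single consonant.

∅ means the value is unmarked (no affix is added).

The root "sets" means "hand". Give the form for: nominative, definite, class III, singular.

Attach case nominative u- → usets.
Attach definiteness definite a- → ausets.
Attach number singular -gath → ausetsgath.
noun class = class III: zero marking, form stays ausetsgath.
Apply vowel harmony: ausetsgath → eisetsgeth.
Apply vowel deletion: eisetsgeth → isetsgeth.

isetsgeth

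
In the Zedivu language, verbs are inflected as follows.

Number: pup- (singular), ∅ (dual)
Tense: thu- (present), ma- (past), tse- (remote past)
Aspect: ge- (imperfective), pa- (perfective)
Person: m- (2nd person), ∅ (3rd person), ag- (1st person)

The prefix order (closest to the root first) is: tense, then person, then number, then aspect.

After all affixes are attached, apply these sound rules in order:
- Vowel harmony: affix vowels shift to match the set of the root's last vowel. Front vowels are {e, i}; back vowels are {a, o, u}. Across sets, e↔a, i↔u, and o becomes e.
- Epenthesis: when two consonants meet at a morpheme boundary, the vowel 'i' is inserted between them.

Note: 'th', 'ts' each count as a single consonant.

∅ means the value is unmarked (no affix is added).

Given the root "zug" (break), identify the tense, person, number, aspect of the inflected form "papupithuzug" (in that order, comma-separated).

Segment: pa-pup-thu-zug.
tense: thu- → present.
person: ∅ → 3rd person.
number: pup- → singular.
aspect: pa- → perfective.

present, 3rd person, singular, perfective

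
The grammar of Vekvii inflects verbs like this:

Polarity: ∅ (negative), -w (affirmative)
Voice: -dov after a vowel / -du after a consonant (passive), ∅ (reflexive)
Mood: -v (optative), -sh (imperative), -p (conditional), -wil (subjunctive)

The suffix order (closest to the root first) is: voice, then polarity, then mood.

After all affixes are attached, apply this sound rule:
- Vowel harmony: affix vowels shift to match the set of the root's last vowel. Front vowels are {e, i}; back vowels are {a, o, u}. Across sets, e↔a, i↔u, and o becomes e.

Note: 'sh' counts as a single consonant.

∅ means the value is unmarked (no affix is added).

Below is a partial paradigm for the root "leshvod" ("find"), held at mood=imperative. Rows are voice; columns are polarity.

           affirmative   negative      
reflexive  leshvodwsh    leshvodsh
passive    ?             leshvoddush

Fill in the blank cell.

leshvodduwsh

Attach voice passive -du (after consonant 'd') → leshvoddu.
Attach polarity affirmative -w → leshvodduw.
Attach mood imperative -sh → leshvodduwsh.
Vowel harmony: no change.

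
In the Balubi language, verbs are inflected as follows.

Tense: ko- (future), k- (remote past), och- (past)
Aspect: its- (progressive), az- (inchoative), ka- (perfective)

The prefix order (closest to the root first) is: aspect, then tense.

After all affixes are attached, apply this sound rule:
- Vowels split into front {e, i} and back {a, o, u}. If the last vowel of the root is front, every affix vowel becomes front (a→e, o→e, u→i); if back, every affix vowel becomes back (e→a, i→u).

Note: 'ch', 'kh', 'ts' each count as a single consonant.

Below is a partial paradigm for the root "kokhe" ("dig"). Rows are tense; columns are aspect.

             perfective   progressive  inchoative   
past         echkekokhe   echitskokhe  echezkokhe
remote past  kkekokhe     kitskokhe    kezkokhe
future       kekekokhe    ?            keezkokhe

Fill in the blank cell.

keitskokhe

Attach aspect progressive its- → itskokhe.
Attach tense future ko- → koitskokhe.
Apply vowel harmony: koitskokhe → keitskokhe.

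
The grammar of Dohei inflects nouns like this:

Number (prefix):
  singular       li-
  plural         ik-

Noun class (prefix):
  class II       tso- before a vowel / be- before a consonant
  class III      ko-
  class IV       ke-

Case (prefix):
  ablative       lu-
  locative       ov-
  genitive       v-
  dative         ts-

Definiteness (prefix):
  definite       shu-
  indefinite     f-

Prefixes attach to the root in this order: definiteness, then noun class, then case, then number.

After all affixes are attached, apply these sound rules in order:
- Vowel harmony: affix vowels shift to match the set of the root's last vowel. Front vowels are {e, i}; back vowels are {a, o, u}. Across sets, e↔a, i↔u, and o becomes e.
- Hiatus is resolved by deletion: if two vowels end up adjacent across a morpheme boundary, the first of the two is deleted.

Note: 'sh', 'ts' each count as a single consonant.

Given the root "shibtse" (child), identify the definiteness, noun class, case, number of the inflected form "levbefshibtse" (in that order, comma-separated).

indefinite, class II, locative, singular

Segment: li-ov-be-f-shibtse.
definiteness: f- → indefinite.
noun class: tso/be- → class II.
case: ov- → locative.
number: li- → singular.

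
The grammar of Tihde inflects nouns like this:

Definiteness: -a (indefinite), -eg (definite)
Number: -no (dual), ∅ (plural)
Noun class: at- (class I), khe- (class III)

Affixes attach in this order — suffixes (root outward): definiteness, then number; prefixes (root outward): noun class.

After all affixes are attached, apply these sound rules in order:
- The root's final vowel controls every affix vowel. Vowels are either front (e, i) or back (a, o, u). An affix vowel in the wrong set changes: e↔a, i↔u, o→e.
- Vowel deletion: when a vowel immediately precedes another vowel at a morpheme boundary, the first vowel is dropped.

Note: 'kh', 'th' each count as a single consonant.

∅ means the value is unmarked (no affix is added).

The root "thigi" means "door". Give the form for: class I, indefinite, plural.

etthige

Attach definiteness indefinite -a → thigia.
Attach noun class class I at- → atthigia.
number = plural: zero marking, form stays atthigia.
Apply vowel harmony: atthigia → etthigie.
Apply vowel deletion: etthigie → etthige.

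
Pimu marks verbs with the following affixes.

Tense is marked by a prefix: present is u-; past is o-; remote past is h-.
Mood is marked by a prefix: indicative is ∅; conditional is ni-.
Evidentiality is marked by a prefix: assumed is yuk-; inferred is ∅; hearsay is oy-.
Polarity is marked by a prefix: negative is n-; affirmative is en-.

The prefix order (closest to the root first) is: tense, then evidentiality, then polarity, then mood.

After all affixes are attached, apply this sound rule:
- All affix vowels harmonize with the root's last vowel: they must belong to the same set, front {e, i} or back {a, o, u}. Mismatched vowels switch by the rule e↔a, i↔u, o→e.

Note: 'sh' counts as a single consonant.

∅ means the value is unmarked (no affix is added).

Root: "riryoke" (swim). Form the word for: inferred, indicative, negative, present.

Attach tense present u- → uriryoke.
evidentiality = inferred: zero marking, form stays uriryoke.
Attach polarity negative n- → nuriryoke.
mood = indicative: zero marking, form stays nuriryoke.
Apply vowel harmony: nuriryoke → niriryoke.

niriryoke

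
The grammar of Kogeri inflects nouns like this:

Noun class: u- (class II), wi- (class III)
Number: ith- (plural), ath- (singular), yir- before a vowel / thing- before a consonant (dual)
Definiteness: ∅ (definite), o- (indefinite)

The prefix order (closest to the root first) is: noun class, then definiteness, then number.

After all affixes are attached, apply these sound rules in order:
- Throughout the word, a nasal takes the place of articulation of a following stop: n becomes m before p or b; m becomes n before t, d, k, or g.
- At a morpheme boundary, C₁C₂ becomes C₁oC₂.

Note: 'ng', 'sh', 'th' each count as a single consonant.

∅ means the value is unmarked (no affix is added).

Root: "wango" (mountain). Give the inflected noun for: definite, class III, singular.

Attach noun class class III wi- → wiwango.
definiteness = definite: zero marking, form stays wiwango.
Attach number singular ath- → athwiwango.
Nasal assimilation: no change.
Apply epenthesis: athwiwango → athowiwango.

athowiwango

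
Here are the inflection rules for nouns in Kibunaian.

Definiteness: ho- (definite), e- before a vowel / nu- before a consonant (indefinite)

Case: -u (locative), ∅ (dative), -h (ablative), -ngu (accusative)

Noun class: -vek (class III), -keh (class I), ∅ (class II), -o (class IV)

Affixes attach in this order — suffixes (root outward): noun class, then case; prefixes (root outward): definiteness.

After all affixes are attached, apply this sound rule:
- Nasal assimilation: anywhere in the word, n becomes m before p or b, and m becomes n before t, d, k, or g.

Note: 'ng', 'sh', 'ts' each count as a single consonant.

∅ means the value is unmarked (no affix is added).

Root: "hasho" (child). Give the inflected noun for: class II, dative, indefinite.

nuhasho

Attach definiteness indefinite nu- (before consonant 'h') → nuhasho.
noun class = class II: zero marking, form stays nuhasho.
case = dative: zero marking, form stays nuhasho.
Nasal assimilation: no change.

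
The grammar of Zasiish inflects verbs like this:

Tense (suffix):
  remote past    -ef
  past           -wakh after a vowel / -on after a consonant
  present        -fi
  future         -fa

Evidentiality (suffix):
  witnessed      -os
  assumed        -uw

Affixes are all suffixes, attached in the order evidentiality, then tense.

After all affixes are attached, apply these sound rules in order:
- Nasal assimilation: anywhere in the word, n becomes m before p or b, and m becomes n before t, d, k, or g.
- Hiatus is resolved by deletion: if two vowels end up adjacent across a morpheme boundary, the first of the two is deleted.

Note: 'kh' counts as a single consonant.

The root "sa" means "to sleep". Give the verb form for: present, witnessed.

sosfi

Attach evidentiality witnessed -os → saos.
Attach tense present -fi → saosfi.
Nasal assimilation: no change.
Apply vowel deletion: saosfi → sosfi.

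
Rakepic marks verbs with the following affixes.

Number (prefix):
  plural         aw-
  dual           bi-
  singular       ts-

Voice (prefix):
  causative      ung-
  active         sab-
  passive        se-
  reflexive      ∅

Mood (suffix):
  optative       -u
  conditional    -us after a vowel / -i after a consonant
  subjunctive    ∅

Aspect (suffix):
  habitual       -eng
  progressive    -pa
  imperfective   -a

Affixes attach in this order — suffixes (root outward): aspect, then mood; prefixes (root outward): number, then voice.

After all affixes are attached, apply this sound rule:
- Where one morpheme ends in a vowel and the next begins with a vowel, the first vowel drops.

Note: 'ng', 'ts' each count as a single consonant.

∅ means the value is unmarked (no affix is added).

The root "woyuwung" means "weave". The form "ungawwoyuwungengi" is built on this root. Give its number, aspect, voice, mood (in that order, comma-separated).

Segment: ung-aw-woyuwung-eng-i.
number: aw- → plural.
aspect: -eng → habitual.
voice: ung- → causative.
mood: -us/i → conditional.

plural, habitual, causative, conditional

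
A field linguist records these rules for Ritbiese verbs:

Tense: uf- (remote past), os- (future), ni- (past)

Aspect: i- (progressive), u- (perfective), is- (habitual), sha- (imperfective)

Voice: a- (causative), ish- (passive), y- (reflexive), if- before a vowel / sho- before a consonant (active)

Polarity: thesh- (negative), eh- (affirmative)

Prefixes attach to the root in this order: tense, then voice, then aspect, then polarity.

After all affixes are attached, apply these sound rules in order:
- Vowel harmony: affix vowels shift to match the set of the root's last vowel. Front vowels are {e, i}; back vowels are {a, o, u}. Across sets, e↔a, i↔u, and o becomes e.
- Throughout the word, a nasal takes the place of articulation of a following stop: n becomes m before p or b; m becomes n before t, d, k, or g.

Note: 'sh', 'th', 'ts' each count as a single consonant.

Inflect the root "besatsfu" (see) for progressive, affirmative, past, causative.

ahuanubesatsfu

Attach tense past ni- → nibesatsfu.
Attach voice causative a- → anibesatsfu.
Attach aspect progressive i- → ianibesatsfu.
Attach polarity affirmative eh- → ehianibesatsfu.
Apply vowel harmony: ehianibesatsfu → ahuanubesatsfu.
Nasal assimilation: no change.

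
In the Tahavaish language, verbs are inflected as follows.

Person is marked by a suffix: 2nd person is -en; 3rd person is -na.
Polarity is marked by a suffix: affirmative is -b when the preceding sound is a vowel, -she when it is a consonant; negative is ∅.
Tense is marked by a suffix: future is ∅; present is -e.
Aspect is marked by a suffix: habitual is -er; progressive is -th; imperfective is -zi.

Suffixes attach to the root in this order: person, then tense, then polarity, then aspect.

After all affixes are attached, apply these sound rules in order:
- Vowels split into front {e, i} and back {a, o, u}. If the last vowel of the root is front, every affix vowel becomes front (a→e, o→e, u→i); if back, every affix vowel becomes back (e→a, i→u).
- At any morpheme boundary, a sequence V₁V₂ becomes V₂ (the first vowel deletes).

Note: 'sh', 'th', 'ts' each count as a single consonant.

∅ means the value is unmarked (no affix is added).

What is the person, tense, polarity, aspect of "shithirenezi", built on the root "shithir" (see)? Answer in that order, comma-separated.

2nd person, present, negative, imperfective

Segment: shithir-en-e-zi.
person: -en → 2nd person.
tense: -e → present.
polarity: ∅ → negative.
aspect: -zi → imperfective.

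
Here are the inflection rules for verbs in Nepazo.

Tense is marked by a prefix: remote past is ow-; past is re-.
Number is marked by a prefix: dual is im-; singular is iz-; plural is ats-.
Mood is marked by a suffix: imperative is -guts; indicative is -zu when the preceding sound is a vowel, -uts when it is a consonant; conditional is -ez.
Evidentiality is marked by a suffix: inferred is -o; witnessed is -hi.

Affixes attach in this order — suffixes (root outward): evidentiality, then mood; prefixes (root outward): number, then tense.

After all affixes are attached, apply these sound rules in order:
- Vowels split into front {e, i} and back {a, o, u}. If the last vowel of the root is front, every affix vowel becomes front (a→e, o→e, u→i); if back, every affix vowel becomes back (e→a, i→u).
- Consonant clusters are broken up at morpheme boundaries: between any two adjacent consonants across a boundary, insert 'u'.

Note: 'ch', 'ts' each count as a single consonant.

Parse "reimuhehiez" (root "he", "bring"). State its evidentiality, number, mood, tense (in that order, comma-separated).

witnessed, dual, conditional, past

Segment: re-im-he-hi-ez.
evidentiality: -hi → witnessed.
number: im- → dual.
mood: -ez → conditional.
tense: re- → past.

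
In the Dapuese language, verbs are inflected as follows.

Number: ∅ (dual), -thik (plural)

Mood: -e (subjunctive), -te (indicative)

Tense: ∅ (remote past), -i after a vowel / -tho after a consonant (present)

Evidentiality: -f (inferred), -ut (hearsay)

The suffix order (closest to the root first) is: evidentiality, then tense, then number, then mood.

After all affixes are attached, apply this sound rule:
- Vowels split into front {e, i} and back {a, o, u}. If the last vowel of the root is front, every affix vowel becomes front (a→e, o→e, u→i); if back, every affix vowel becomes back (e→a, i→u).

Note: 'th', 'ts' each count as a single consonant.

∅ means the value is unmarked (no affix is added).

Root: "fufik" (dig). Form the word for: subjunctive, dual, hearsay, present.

Attach evidentiality hearsay -ut → fufikut.
Attach tense present -tho (after consonant 't') → fufikuttho.
number = dual: zero marking, form stays fufikuttho.
Attach mood subjunctive -e → fufikutthoe.
Apply vowel harmony: fufikutthoe → fufikitthee.

fufikitthee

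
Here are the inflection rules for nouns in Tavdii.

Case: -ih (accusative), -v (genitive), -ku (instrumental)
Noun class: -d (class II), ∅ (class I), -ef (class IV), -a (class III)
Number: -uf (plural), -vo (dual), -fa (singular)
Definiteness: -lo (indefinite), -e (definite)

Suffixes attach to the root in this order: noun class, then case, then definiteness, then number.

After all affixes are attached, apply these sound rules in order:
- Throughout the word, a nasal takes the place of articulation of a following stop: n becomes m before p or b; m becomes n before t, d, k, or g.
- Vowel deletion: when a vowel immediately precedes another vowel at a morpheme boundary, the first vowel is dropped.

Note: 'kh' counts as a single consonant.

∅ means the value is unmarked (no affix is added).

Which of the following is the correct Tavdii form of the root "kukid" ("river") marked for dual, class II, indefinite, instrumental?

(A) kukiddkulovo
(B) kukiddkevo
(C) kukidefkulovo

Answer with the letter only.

Attach noun class class II -d → kukidd.
Attach case instrumental -ku → kukiddku.
Attach definiteness indefinite -lo → kukiddkulo.
Attach number dual -vo → kukiddkulovo.
Nasal assimilation: no change.
Vowel deletion: no change.
So the correct form is kukiddkulovo, option (A).
(B) kukiddkevo is wrong: it uses definite instead of indefinite for definiteness.
(C) kukidefkulovo is wrong: it uses class IV instead of class II for noun class.

A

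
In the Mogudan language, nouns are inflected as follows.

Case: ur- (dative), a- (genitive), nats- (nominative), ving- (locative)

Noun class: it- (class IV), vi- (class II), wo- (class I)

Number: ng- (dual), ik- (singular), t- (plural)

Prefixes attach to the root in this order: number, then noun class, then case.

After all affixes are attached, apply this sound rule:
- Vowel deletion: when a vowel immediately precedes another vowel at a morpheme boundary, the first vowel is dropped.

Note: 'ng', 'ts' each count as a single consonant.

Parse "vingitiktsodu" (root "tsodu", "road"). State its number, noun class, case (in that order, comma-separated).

singular, class IV, locative

Segment: ving-it-ik-tsodu.
number: ik- → singular.
noun class: it- → class IV.
case: ving- → locative.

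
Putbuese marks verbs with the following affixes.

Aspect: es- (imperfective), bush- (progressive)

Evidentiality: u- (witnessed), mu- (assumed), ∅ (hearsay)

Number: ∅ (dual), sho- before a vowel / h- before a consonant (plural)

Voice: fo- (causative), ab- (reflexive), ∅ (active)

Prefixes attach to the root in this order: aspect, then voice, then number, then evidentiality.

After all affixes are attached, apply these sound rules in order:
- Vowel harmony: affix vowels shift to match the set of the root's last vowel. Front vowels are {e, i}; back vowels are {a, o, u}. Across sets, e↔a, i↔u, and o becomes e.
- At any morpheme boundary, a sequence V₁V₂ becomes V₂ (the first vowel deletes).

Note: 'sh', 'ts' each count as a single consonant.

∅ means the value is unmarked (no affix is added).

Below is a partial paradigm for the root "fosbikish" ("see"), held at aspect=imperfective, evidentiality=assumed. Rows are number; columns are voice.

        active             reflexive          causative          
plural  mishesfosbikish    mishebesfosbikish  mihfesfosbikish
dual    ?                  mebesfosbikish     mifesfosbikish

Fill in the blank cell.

mesfosbikish

Attach aspect imperfective es- → esfosbikish.
voice = active: zero marking, form stays esfosbikish.
number = dual: zero marking, form stays esfosbikish.
Attach evidentiality assumed mu- → muesfosbikish.
Apply vowel harmony: muesfosbikish → miesfosbikish.
Apply vowel deletion: miesfosbikish → mesfosbikish.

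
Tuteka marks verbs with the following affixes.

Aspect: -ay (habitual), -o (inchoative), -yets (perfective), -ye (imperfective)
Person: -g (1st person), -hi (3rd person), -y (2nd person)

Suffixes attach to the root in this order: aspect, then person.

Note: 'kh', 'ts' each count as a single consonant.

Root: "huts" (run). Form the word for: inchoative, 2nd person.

hutsoy

Attach aspect inchoative -o → hutso.
Attach person 2nd person -y → hutsoy.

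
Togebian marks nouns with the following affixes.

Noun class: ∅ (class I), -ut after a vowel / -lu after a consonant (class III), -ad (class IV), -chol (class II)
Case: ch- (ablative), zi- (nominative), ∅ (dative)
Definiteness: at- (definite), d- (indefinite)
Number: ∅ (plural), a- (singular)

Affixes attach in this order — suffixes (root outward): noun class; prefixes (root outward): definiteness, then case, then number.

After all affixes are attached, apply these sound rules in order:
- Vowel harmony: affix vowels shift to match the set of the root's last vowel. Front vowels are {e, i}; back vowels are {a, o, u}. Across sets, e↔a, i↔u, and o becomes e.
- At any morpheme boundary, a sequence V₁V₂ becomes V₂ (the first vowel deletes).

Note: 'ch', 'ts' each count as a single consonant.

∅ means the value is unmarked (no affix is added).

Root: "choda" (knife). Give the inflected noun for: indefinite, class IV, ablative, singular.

Attach definiteness indefinite d- → dchoda.
Attach case ablative ch- → chdchoda.
Attach number singular a- → achdchoda.
Attach noun class class IV -ad → achdchodaad.
Vowel harmony: no change.
Apply vowel deletion: achdchodaad → achdchodad.

achdchodad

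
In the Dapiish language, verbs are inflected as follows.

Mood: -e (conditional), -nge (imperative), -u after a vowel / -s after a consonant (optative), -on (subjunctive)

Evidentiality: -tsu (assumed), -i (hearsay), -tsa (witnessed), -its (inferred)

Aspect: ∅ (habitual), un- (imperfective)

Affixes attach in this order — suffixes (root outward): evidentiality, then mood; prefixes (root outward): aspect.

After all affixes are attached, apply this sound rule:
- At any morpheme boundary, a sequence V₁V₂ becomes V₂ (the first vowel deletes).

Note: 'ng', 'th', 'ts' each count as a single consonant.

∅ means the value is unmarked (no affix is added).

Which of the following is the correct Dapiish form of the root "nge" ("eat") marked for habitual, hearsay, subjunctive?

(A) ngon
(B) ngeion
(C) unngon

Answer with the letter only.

aspect = habitual: zero marking, form stays nge.
Attach evidentiality hearsay -i → ngei.
Attach mood subjunctive -on → ngeion.
Apply vowel deletion: ngeion → ngon.
So the correct form is ngon, option (A).
(C) unngon is wrong: it uses imperfective instead of habitual for aspect.
(B) ngeion is wrong: it fails to apply the sound rule(s).

A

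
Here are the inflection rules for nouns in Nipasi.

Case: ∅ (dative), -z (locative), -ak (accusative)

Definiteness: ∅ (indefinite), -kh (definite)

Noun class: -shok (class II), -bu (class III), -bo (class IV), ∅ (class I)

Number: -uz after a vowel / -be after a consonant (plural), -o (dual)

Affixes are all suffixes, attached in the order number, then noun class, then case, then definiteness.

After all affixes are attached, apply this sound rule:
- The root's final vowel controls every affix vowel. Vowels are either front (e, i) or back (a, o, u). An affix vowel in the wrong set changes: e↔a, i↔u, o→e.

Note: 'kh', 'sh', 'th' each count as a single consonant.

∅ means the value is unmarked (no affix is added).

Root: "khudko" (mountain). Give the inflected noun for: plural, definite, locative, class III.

khudkouzbuzkh

Attach number plural -uz (after vowel 'o') → khudkouz.
Attach noun class class III -bu → khudkouzbu.
Attach case locative -z → khudkouzbuz.
Attach definiteness definite -kh → khudkouzbuzkh.
Vowel harmony: no change.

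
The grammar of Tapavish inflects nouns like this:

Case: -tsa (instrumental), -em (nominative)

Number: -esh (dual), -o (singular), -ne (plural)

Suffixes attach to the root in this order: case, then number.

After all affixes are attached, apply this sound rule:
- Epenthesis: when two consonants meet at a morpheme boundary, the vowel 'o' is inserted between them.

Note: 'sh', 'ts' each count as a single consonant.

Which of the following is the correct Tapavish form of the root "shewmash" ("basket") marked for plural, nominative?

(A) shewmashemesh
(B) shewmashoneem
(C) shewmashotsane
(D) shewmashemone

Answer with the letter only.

Attach case nominative -em → shewmashem.
Attach number plural -ne → shewmashemne.
Apply epenthesis: shewmashemne → shewmashemone.
So the correct form is shewmashemone, option (D).
(A) shewmashemesh is wrong: it uses dual instead of plural for number.
(B) shewmashoneem is wrong: it has the affixes in the wrong order.
(C) shewmashotsane is wrong: it uses instrumental instead of nominative for case.

D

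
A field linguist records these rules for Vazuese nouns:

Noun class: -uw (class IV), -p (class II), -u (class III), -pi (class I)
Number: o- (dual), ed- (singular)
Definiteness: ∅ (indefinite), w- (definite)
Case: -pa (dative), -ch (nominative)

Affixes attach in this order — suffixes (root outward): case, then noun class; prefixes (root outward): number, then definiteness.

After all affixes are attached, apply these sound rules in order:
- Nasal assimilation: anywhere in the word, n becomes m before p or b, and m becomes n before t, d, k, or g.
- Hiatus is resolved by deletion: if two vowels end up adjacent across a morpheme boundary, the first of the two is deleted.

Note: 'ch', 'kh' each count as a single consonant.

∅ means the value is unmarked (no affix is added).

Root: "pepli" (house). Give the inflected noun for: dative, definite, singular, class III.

wedpeplipu

Attach number singular ed- → edpepli.
Attach definiteness definite w- → wedpepli.
Attach case dative -pa → wedpeplipa.
Attach noun class class III -u → wedpeplipau.
Nasal assimilation: no change.
Apply vowel deletion: wedpeplipau → wedpeplipu.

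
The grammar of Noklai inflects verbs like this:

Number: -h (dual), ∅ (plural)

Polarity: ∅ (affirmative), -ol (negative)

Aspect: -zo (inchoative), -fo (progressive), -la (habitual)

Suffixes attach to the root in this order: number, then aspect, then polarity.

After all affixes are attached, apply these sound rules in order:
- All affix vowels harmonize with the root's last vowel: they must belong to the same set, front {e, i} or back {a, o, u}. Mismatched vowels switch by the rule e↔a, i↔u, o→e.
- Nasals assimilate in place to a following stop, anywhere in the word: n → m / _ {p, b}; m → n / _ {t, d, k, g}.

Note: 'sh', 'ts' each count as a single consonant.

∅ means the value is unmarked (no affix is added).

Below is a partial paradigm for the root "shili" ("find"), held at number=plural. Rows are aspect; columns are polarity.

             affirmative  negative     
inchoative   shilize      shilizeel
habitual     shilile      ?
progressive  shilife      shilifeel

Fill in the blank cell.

shilileel

number = plural: zero marking, form stays shili.
Attach aspect habitual -la → shilila.
Attach polarity negative -ol → shililaol.
Apply vowel harmony: shililaol → shilileel.
Nasal assimilation: no change.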